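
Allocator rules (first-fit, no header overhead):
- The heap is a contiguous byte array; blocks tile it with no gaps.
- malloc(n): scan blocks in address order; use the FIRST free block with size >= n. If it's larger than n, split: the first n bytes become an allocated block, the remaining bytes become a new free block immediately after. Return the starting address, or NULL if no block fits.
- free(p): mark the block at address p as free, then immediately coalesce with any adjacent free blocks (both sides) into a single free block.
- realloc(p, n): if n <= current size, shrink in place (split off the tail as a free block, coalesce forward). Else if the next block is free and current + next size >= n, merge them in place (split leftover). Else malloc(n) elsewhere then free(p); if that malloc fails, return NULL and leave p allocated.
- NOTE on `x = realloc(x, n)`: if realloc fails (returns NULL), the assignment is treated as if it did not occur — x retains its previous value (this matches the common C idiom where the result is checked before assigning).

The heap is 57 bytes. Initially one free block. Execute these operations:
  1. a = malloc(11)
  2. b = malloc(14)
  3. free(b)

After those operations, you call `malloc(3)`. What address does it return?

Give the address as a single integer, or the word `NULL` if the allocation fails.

Answer: 11

Derivation:
Op 1: a = malloc(11) -> a = 0; heap: [0-10 ALLOC][11-56 FREE]
Op 2: b = malloc(14) -> b = 11; heap: [0-10 ALLOC][11-24 ALLOC][25-56 FREE]
Op 3: free(b) -> (freed b); heap: [0-10 ALLOC][11-56 FREE]
malloc(3): first-fit scan over [0-10 ALLOC][11-56 FREE] -> 11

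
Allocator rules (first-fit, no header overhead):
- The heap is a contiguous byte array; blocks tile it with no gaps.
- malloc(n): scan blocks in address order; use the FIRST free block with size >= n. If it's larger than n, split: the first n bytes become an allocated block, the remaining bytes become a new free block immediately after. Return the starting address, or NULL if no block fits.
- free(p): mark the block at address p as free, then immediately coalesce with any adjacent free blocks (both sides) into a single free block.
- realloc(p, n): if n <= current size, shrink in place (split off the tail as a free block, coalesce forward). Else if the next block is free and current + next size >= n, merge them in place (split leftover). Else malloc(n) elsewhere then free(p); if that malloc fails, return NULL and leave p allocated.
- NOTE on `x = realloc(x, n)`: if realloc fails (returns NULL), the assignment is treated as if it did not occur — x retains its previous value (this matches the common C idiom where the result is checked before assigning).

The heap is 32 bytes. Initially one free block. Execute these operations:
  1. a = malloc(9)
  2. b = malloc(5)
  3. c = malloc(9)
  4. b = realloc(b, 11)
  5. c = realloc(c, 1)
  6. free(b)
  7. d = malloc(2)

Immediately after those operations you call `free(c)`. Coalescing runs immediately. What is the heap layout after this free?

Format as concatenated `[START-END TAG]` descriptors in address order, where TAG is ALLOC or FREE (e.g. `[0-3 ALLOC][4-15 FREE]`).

Op 1: a = malloc(9) -> a = 0; heap: [0-8 ALLOC][9-31 FREE]
Op 2: b = malloc(5) -> b = 9; heap: [0-8 ALLOC][9-13 ALLOC][14-31 FREE]
Op 3: c = malloc(9) -> c = 14; heap: [0-8 ALLOC][9-13 ALLOC][14-22 ALLOC][23-31 FREE]
Op 4: b = realloc(b, 11) -> NULL (b unchanged); heap: [0-8 ALLOC][9-13 ALLOC][14-22 ALLOC][23-31 FREE]
Op 5: c = realloc(c, 1) -> c = 14; heap: [0-8 ALLOC][9-13 ALLOC][14-14 ALLOC][15-31 FREE]
Op 6: free(b) -> (freed b); heap: [0-8 ALLOC][9-13 FREE][14-14 ALLOC][15-31 FREE]
Op 7: d = malloc(2) -> d = 9; heap: [0-8 ALLOC][9-10 ALLOC][11-13 FREE][14-14 ALLOC][15-31 FREE]
free(c): c = 14 -> block [14-14 ALLOC]; mark free, coalesce with adjacent free neighbors -> [0-8 ALLOC][9-10 ALLOC][11-31 FREE]

Answer: [0-8 ALLOC][9-10 ALLOC][11-31 FREE]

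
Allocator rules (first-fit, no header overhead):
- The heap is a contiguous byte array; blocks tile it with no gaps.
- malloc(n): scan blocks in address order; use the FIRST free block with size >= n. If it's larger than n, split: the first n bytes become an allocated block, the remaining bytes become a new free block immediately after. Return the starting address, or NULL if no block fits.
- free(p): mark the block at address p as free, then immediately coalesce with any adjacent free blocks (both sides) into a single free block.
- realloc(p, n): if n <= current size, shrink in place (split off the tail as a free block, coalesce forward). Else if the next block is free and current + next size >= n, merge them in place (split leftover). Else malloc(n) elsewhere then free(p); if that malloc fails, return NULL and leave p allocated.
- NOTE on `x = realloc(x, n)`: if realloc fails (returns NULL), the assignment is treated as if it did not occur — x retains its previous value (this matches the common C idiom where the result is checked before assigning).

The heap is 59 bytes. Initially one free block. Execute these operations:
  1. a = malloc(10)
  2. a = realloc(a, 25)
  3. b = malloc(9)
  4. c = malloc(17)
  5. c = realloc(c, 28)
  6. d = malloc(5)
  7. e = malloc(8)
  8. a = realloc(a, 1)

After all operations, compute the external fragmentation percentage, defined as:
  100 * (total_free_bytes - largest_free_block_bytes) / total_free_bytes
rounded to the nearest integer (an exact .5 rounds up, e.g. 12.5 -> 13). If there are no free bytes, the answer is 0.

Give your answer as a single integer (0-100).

Op 1: a = malloc(10) -> a = 0; heap: [0-9 ALLOC][10-58 FREE]
Op 2: a = realloc(a, 25) -> a = 0; heap: [0-24 ALLOC][25-58 FREE]
Op 3: b = malloc(9) -> b = 25; heap: [0-24 ALLOC][25-33 ALLOC][34-58 FREE]
Op 4: c = malloc(17) -> c = 34; heap: [0-24 ALLOC][25-33 ALLOC][34-50 ALLOC][51-58 FREE]
Op 5: c = realloc(c, 28) -> NULL (c unchanged); heap: [0-24 ALLOC][25-33 ALLOC][34-50 ALLOC][51-58 FREE]
Op 6: d = malloc(5) -> d = 51; heap: [0-24 ALLOC][25-33 ALLOC][34-50 ALLOC][51-55 ALLOC][56-58 FREE]
Op 7: e = malloc(8) -> e = NULL; heap: [0-24 ALLOC][25-33 ALLOC][34-50 ALLOC][51-55 ALLOC][56-58 FREE]
Op 8: a = realloc(a, 1) -> a = 0; heap: [0-0 ALLOC][1-24 FREE][25-33 ALLOC][34-50 ALLOC][51-55 ALLOC][56-58 FREE]
Free blocks: [24 3] total_free=27 largest=24 -> 100*(27-24)/27 = 300/27 ≈ 11.111 -> rounds to 11

Answer: 11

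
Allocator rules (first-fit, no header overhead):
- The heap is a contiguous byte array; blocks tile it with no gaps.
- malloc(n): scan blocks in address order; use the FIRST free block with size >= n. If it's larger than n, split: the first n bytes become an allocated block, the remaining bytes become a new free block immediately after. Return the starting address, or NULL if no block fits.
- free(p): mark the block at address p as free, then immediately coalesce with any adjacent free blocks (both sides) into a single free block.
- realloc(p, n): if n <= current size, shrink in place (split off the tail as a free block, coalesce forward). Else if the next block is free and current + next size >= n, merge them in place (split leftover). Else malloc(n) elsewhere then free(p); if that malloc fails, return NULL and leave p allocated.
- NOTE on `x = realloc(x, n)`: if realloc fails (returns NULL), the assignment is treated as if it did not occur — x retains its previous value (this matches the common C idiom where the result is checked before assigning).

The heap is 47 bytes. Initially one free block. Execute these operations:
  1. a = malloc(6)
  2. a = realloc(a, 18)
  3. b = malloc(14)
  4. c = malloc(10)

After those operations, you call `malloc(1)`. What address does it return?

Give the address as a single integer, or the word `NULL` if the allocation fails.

Answer: 42

Derivation:
Op 1: a = malloc(6) -> a = 0; heap: [0-5 ALLOC][6-46 FREE]
Op 2: a = realloc(a, 18) -> a = 0; heap: [0-17 ALLOC][18-46 FREE]
Op 3: b = malloc(14) -> b = 18; heap: [0-17 ALLOC][18-31 ALLOC][32-46 FREE]
Op 4: c = malloc(10) -> c = 32; heap: [0-17 ALLOC][18-31 ALLOC][32-41 ALLOC][42-46 FREE]
malloc(1): first-fit scan over [0-17 ALLOC][18-31 ALLOC][32-41 ALLOC][42-46 FREE] -> 42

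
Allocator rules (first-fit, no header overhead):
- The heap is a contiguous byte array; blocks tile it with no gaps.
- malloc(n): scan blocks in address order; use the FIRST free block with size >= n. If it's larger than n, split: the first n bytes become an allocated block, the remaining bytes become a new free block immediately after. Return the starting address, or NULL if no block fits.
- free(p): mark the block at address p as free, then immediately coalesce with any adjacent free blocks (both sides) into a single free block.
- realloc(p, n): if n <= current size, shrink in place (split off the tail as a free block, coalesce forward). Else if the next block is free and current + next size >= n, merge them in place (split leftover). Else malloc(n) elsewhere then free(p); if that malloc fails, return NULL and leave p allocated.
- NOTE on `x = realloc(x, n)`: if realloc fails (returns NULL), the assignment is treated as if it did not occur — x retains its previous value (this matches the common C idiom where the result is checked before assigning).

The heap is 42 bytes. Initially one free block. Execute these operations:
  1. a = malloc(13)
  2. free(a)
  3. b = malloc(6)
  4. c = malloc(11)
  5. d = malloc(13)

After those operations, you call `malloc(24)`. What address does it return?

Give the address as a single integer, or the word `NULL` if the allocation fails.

Answer: NULL

Derivation:
Op 1: a = malloc(13) -> a = 0; heap: [0-12 ALLOC][13-41 FREE]
Op 2: free(a) -> (freed a); heap: [0-41 FREE]
Op 3: b = malloc(6) -> b = 0; heap: [0-5 ALLOC][6-41 FREE]
Op 4: c = malloc(11) -> c = 6; heap: [0-5 ALLOC][6-16 ALLOC][17-41 FREE]
Op 5: d = malloc(13) -> d = 17; heap: [0-5 ALLOC][6-16 ALLOC][17-29 ALLOC][30-41 FREE]
malloc(24): first-fit scan over [0-5 ALLOC][6-16 ALLOC][17-29 ALLOC][30-41 FREE] -> NULL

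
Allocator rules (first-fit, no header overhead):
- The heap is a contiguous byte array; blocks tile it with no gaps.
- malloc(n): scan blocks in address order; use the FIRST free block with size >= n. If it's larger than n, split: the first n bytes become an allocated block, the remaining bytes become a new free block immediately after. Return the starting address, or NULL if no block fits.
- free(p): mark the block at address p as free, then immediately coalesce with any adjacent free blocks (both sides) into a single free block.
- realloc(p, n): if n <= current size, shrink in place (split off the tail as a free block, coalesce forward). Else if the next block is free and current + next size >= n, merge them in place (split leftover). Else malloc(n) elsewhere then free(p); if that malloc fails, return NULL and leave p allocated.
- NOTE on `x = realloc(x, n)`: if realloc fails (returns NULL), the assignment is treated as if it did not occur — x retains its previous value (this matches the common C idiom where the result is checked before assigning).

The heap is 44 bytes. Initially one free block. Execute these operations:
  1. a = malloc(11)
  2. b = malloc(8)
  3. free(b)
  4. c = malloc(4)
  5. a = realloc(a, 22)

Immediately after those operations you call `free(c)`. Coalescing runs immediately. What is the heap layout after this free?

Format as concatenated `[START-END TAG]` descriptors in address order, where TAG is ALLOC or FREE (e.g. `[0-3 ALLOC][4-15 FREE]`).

Answer: [0-14 FREE][15-36 ALLOC][37-43 FREE]

Derivation:
Op 1: a = malloc(11) -> a = 0; heap: [0-10 ALLOC][11-43 FREE]
Op 2: b = malloc(8) -> b = 11; heap: [0-10 ALLOC][11-18 ALLOC][19-43 FREE]
Op 3: free(b) -> (freed b); heap: [0-10 ALLOC][11-43 FREE]
Op 4: c = malloc(4) -> c = 11; heap: [0-10 ALLOC][11-14 ALLOC][15-43 FREE]
Op 5: a = realloc(a, 22) -> a = 15; heap: [0-10 FREE][11-14 ALLOC][15-36 ALLOC][37-43 FREE]
free(c): c = 11 -> block [11-14 ALLOC]; mark free, coalesce with adjacent free neighbors -> [0-14 FREE][15-36 ALLOC][37-43 FREE]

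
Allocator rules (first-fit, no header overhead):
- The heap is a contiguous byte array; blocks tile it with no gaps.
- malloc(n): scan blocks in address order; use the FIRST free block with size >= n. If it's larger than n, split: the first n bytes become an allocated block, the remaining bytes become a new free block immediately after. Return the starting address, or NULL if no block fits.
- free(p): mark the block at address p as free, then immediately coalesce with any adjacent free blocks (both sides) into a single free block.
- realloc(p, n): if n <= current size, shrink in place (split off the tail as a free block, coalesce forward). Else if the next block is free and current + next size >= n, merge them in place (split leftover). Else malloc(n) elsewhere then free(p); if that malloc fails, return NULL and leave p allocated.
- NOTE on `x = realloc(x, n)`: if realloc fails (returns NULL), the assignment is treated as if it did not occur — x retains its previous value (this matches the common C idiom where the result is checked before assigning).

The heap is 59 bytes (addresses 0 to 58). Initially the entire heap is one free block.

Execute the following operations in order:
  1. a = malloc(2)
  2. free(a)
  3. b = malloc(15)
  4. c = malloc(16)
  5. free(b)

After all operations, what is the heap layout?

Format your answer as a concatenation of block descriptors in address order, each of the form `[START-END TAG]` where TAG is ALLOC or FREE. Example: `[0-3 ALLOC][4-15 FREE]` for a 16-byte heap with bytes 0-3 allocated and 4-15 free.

Op 1: a = malloc(2) -> a = 0; heap: [0-1 ALLOC][2-58 FREE]
Op 2: free(a) -> (freed a); heap: [0-58 FREE]
Op 3: b = malloc(15) -> b = 0; heap: [0-14 ALLOC][15-58 FREE]
Op 4: c = malloc(16) -> c = 15; heap: [0-14 ALLOC][15-30 ALLOC][31-58 FREE]
Op 5: free(b) -> (freed b); heap: [0-14 FREE][15-30 ALLOC][31-58 FREE]

Answer: [0-14 FREE][15-30 ALLOC][31-58 FREE]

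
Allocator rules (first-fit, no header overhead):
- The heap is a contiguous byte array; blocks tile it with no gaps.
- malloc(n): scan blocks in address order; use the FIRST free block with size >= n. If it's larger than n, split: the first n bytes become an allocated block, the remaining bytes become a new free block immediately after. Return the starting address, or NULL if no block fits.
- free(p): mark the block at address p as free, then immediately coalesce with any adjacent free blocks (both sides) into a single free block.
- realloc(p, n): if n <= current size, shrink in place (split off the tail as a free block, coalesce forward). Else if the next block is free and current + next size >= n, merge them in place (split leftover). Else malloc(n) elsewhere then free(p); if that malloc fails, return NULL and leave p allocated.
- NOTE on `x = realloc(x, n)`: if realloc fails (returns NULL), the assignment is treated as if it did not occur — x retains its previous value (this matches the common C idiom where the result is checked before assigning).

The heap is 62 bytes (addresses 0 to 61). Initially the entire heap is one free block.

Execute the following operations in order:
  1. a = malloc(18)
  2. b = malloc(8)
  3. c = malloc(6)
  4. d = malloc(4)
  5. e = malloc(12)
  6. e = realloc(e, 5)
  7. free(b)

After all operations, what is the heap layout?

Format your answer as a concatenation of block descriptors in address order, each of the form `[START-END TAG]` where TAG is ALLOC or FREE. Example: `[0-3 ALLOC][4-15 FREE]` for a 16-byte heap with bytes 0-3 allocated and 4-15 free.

Answer: [0-17 ALLOC][18-25 FREE][26-31 ALLOC][32-35 ALLOC][36-40 ALLOC][41-61 FREE]

Derivation:
Op 1: a = malloc(18) -> a = 0; heap: [0-17 ALLOC][18-61 FREE]
Op 2: b = malloc(8) -> b = 18; heap: [0-17 ALLOC][18-25 ALLOC][26-61 FREE]
Op 3: c = malloc(6) -> c = 26; heap: [0-17 ALLOC][18-25 ALLOC][26-31 ALLOC][32-61 FREE]
Op 4: d = malloc(4) -> d = 32; heap: [0-17 ALLOC][18-25 ALLOC][26-31 ALLOC][32-35 ALLOC][36-61 FREE]
Op 5: e = malloc(12) -> e = 36; heap: [0-17 ALLOC][18-25 ALLOC][26-31 ALLOC][32-35 ALLOC][36-47 ALLOC][48-61 FREE]
Op 6: e = realloc(e, 5) -> e = 36; heap: [0-17 ALLOC][18-25 ALLOC][26-31 ALLOC][32-35 ALLOC][36-40 ALLOC][41-61 FREE]
Op 7: free(b) -> (freed b); heap: [0-17 ALLOC][18-25 FREE][26-31 ALLOC][32-35 ALLOC][36-40 ALLOC][41-61 FREE]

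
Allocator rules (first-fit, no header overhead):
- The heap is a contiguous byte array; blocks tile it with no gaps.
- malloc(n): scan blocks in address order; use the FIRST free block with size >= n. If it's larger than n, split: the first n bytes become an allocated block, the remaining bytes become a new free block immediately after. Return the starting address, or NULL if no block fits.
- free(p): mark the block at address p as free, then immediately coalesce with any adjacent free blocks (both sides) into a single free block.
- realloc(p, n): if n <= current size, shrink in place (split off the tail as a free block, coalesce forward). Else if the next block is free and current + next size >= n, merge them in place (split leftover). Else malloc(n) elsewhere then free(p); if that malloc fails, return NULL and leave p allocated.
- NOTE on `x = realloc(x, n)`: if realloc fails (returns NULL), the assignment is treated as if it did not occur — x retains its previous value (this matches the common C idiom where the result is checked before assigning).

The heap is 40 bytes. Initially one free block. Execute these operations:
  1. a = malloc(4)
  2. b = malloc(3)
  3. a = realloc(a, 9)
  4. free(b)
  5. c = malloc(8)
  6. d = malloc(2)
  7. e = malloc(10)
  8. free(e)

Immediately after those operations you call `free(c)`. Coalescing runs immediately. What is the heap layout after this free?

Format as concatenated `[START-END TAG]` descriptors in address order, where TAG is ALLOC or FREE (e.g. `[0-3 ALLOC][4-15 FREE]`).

Answer: [0-1 ALLOC][2-6 FREE][7-15 ALLOC][16-39 FREE]

Derivation:
Op 1: a = malloc(4) -> a = 0; heap: [0-3 ALLOC][4-39 FREE]
Op 2: b = malloc(3) -> b = 4; heap: [0-3 ALLOC][4-6 ALLOC][7-39 FREE]
Op 3: a = realloc(a, 9) -> a = 7; heap: [0-3 FREE][4-6 ALLOC][7-15 ALLOC][16-39 FREE]
Op 4: free(b) -> (freed b); heap: [0-6 FREE][7-15 ALLOC][16-39 FREE]
Op 5: c = malloc(8) -> c = 16; heap: [0-6 FREE][7-15 ALLOC][16-23 ALLOC][24-39 FREE]
Op 6: d = malloc(2) -> d = 0; heap: [0-1 ALLOC][2-6 FREE][7-15 ALLOC][16-23 ALLOC][24-39 FREE]
Op 7: e = malloc(10) -> e = 24; heap: [0-1 ALLOC][2-6 FREE][7-15 ALLOC][16-23 ALLOC][24-33 ALLOC][34-39 FREE]
Op 8: free(e) -> (freed e); heap: [0-1 ALLOC][2-6 FREE][7-15 ALLOC][16-23 ALLOC][24-39 FREE]
free(c): c = 16 -> block [16-23 ALLOC]; mark free, coalesce with adjacent free neighbors -> [0-1 ALLOC][2-6 FREE][7-15 ALLOC][16-39 FREE]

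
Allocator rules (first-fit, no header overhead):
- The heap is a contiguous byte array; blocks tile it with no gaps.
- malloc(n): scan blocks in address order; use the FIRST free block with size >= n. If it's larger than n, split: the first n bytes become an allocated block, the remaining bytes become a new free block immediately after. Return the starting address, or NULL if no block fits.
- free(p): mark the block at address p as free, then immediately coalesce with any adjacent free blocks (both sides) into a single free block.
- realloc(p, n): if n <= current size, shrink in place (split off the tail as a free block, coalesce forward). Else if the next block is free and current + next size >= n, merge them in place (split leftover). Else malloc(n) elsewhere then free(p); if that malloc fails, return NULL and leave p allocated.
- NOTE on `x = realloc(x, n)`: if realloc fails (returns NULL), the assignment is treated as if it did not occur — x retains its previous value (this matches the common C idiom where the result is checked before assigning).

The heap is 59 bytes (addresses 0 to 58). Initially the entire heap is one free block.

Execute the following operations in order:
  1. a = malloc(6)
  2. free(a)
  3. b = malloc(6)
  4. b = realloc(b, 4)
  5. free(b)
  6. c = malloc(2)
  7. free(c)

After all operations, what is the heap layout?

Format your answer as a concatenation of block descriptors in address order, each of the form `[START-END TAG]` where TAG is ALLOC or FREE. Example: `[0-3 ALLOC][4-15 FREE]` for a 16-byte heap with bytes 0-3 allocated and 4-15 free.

Op 1: a = malloc(6) -> a = 0; heap: [0-5 ALLOC][6-58 FREE]
Op 2: free(a) -> (freed a); heap: [0-58 FREE]
Op 3: b = malloc(6) -> b = 0; heap: [0-5 ALLOC][6-58 FREE]
Op 4: b = realloc(b, 4) -> b = 0; heap: [0-3 ALLOC][4-58 FREE]
Op 5: free(b) -> (freed b); heap: [0-58 FREE]
Op 6: c = malloc(2) -> c = 0; heap: [0-1 ALLOC][2-58 FREE]
Op 7: free(c) -> (freed c); heap: [0-58 FREE]

Answer: [0-58 FREE]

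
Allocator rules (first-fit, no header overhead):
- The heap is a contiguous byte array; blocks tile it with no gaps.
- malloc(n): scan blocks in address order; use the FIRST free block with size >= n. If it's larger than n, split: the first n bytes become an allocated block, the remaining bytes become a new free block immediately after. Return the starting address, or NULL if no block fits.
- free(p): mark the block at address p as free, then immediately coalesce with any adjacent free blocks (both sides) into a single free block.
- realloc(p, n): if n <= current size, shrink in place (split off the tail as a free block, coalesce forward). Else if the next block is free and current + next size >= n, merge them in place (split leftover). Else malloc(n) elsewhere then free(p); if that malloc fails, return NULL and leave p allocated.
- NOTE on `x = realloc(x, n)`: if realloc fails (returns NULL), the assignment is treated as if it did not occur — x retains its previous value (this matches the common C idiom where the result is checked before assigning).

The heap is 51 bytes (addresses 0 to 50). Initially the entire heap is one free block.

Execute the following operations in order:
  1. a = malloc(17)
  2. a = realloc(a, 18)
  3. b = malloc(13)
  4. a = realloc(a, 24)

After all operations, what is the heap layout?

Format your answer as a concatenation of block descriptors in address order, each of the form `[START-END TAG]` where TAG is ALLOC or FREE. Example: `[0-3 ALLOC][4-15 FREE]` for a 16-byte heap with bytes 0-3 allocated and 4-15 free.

Answer: [0-17 ALLOC][18-30 ALLOC][31-50 FREE]

Derivation:
Op 1: a = malloc(17) -> a = 0; heap: [0-16 ALLOC][17-50 FREE]
Op 2: a = realloc(a, 18) -> a = 0; heap: [0-17 ALLOC][18-50 FREE]
Op 3: b = malloc(13) -> b = 18; heap: [0-17 ALLOC][18-30 ALLOC][31-50 FREE]
Op 4: a = realloc(a, 24) -> NULL (a unchanged); heap: [0-17 ALLOC][18-30 ALLOC][31-50 FREE]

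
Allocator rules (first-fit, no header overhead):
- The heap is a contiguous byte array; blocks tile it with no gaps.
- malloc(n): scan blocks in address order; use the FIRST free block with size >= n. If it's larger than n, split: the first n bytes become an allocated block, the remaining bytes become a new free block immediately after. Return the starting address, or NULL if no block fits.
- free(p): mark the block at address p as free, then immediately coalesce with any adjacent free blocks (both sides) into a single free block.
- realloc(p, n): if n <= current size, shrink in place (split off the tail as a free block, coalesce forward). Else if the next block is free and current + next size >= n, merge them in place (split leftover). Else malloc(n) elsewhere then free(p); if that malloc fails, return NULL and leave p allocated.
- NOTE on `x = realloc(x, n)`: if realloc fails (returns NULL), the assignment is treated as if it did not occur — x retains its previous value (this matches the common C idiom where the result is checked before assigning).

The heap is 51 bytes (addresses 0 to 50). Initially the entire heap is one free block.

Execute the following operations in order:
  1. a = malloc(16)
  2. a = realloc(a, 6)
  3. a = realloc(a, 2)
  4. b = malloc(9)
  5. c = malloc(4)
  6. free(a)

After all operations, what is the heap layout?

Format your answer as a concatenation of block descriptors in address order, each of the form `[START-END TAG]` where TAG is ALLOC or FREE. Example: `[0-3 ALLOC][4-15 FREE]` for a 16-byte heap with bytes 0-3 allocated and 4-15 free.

Op 1: a = malloc(16) -> a = 0; heap: [0-15 ALLOC][16-50 FREE]
Op 2: a = realloc(a, 6) -> a = 0; heap: [0-5 ALLOC][6-50 FREE]
Op 3: a = realloc(a, 2) -> a = 0; heap: [0-1 ALLOC][2-50 FREE]
Op 4: b = malloc(9) -> b = 2; heap: [0-1 ALLOC][2-10 ALLOC][11-50 FREE]
Op 5: c = malloc(4) -> c = 11; heap: [0-1 ALLOC][2-10 ALLOC][11-14 ALLOC][15-50 FREE]
Op 6: free(a) -> (freed a); heap: [0-1 FREE][2-10 ALLOC][11-14 ALLOC][15-50 FREE]

Answer: [0-1 FREE][2-10 ALLOC][11-14 ALLOC][15-50 FREE]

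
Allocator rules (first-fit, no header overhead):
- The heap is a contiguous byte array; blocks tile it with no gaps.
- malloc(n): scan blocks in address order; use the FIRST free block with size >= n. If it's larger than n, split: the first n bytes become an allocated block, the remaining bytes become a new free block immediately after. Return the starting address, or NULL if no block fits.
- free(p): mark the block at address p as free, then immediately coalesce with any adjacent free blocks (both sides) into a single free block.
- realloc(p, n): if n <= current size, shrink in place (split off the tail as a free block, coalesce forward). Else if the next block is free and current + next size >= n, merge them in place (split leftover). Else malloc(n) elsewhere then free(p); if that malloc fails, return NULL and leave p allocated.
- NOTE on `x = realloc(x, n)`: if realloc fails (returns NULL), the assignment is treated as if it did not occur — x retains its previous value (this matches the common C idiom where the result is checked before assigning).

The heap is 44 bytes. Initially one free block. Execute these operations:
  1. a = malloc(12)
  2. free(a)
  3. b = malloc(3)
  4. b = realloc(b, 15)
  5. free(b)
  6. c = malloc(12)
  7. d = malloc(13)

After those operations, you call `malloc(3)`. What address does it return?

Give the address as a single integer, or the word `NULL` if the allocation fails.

Answer: 25

Derivation:
Op 1: a = malloc(12) -> a = 0; heap: [0-11 ALLOC][12-43 FREE]
Op 2: free(a) -> (freed a); heap: [0-43 FREE]
Op 3: b = malloc(3) -> b = 0; heap: [0-2 ALLOC][3-43 FREE]
Op 4: b = realloc(b, 15) -> b = 0; heap: [0-14 ALLOC][15-43 FREE]
Op 5: free(b) -> (freed b); heap: [0-43 FREE]
Op 6: c = malloc(12) -> c = 0; heap: [0-11 ALLOC][12-43 FREE]
Op 7: d = malloc(13) -> d = 12; heap: [0-11 ALLOC][12-24 ALLOC][25-43 FREE]
malloc(3): first-fit scan over [0-11 ALLOC][12-24 ALLOC][25-43 FREE] -> 25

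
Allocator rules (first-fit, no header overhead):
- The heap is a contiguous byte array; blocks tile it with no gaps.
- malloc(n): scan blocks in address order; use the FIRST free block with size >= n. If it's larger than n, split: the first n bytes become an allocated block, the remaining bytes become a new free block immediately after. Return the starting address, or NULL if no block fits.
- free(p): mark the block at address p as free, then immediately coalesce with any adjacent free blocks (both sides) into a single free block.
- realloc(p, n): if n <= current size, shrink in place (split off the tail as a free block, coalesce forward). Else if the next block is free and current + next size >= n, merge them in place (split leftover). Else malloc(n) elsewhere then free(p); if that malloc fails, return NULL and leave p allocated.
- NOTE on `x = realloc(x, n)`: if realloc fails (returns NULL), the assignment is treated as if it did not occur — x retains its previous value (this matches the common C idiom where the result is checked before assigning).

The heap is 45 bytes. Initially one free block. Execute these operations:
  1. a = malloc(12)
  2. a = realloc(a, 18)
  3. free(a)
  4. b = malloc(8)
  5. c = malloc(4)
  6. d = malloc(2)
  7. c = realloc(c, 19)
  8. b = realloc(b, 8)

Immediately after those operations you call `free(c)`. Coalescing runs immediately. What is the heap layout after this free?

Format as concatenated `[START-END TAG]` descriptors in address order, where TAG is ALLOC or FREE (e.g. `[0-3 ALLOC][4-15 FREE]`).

Answer: [0-7 ALLOC][8-11 FREE][12-13 ALLOC][14-44 FREE]

Derivation:
Op 1: a = malloc(12) -> a = 0; heap: [0-11 ALLOC][12-44 FREE]
Op 2: a = realloc(a, 18) -> a = 0; heap: [0-17 ALLOC][18-44 FREE]
Op 3: free(a) -> (freed a); heap: [0-44 FREE]
Op 4: b = malloc(8) -> b = 0; heap: [0-7 ALLOC][8-44 FREE]
Op 5: c = malloc(4) -> c = 8; heap: [0-7 ALLOC][8-11 ALLOC][12-44 FREE]
Op 6: d = malloc(2) -> d = 12; heap: [0-7 ALLOC][8-11 ALLOC][12-13 ALLOC][14-44 FREE]
Op 7: c = realloc(c, 19) -> c = 14; heap: [0-7 ALLOC][8-11 FREE][12-13 ALLOC][14-32 ALLOC][33-44 FREE]
Op 8: b = realloc(b, 8) -> b = 0; heap: [0-7 ALLOC][8-11 FREE][12-13 ALLOC][14-32 ALLOC][33-44 FREE]
free(c): c = 14 -> block [14-32 ALLOC]; mark free, coalesce with adjacent free neighbors -> [0-7 ALLOC][8-11 FREE][12-13 ALLOC][14-44 FREE]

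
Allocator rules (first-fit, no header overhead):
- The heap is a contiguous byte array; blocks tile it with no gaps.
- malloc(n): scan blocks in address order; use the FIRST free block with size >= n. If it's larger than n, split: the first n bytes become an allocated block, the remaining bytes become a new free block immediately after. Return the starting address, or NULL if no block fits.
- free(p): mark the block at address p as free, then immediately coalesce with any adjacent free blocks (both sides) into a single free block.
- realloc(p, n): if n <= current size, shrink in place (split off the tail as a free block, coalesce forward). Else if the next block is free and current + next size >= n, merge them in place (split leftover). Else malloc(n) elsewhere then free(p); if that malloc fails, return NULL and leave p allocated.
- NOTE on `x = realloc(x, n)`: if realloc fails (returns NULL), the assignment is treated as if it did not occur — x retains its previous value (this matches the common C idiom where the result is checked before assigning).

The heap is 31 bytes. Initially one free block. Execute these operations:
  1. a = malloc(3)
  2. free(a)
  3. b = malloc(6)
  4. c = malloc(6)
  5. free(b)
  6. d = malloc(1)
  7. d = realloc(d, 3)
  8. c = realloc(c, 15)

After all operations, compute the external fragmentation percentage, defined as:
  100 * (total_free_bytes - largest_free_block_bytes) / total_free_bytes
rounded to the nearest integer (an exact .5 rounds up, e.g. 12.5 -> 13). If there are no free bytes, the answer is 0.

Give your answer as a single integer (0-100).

Answer: 23

Derivation:
Op 1: a = malloc(3) -> a = 0; heap: [0-2 ALLOC][3-30 FREE]
Op 2: free(a) -> (freed a); heap: [0-30 FREE]
Op 3: b = malloc(6) -> b = 0; heap: [0-5 ALLOC][6-30 FREE]
Op 4: c = malloc(6) -> c = 6; heap: [0-5 ALLOC][6-11 ALLOC][12-30 FREE]
Op 5: free(b) -> (freed b); heap: [0-5 FREE][6-11 ALLOC][12-30 FREE]
Op 6: d = malloc(1) -> d = 0; heap: [0-0 ALLOC][1-5 FREE][6-11 ALLOC][12-30 FREE]
Op 7: d = realloc(d, 3) -> d = 0; heap: [0-2 ALLOC][3-5 FREE][6-11 ALLOC][12-30 FREE]
Op 8: c = realloc(c, 15) -> c = 6; heap: [0-2 ALLOC][3-5 FREE][6-20 ALLOC][21-30 FREE]
Free blocks: [3 10] total_free=13 largest=10 -> 100*(13-10)/13 = 300/13 ≈ 23.077 -> rounds to 23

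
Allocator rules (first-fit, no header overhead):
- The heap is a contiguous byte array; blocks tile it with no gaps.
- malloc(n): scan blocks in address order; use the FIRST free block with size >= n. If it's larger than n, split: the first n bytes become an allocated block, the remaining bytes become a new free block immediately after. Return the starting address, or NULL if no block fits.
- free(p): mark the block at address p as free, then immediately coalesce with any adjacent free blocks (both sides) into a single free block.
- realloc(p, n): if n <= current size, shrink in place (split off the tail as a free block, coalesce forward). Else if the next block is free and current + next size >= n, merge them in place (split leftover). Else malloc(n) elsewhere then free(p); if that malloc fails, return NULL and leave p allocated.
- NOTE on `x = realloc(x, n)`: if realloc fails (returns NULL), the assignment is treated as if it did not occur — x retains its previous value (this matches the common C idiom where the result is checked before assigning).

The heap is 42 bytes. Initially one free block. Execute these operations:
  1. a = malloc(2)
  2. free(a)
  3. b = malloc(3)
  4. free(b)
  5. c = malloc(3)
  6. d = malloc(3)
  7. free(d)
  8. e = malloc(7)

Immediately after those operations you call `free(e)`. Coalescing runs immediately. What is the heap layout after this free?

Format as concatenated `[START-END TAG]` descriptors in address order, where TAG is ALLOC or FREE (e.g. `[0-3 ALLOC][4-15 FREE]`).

Op 1: a = malloc(2) -> a = 0; heap: [0-1 ALLOC][2-41 FREE]
Op 2: free(a) -> (freed a); heap: [0-41 FREE]
Op 3: b = malloc(3) -> b = 0; heap: [0-2 ALLOC][3-41 FREE]
Op 4: free(b) -> (freed b); heap: [0-41 FREE]
Op 5: c = malloc(3) -> c = 0; heap: [0-2 ALLOC][3-41 FREE]
Op 6: d = malloc(3) -> d = 3; heap: [0-2 ALLOC][3-5 ALLOC][6-41 FREE]
Op 7: free(d) -> (freed d); heap: [0-2 ALLOC][3-41 FREE]
Op 8: e = malloc(7) -> e = 3; heap: [0-2 ALLOC][3-9 ALLOC][10-41 FREE]
free(e): e = 3 -> block [3-9 ALLOC]; mark free, coalesce with adjacent free neighbors -> [0-2 ALLOC][3-41 FREE]

Answer: [0-2 ALLOC][3-41 FREE]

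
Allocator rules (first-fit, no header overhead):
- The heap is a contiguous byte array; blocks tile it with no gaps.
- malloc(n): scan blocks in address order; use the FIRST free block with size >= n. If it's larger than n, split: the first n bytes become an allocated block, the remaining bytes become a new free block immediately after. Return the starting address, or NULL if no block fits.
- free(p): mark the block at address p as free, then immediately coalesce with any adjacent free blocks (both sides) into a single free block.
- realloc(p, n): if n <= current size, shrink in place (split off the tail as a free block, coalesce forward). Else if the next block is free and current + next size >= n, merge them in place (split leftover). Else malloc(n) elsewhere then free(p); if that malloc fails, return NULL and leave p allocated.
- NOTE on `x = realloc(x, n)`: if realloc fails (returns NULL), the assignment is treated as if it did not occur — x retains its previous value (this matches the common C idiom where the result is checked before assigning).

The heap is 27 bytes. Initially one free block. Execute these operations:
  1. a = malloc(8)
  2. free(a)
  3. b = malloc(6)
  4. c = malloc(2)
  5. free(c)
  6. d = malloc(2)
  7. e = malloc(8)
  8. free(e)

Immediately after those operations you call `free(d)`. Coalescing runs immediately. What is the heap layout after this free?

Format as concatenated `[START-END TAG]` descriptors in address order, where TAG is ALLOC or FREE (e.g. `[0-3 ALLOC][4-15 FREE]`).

Answer: [0-5 ALLOC][6-26 FREE]

Derivation:
Op 1: a = malloc(8) -> a = 0; heap: [0-7 ALLOC][8-26 FREE]
Op 2: free(a) -> (freed a); heap: [0-26 FREE]
Op 3: b = malloc(6) -> b = 0; heap: [0-5 ALLOC][6-26 FREE]
Op 4: c = malloc(2) -> c = 6; heap: [0-5 ALLOC][6-7 ALLOC][8-26 FREE]
Op 5: free(c) -> (freed c); heap: [0-5 ALLOC][6-26 FREE]
Op 6: d = malloc(2) -> d = 6; heap: [0-5 ALLOC][6-7 ALLOC][8-26 FREE]
Op 7: e = malloc(8) -> e = 8; heap: [0-5 ALLOC][6-7 ALLOC][8-15 ALLOC][16-26 FREE]
Op 8: free(e) -> (freed e); heap: [0-5 ALLOC][6-7 ALLOC][8-26 FREE]
free(d): d = 6 -> block [6-7 ALLOC]; mark free, coalesce with adjacent free neighbors -> [0-5 ALLOC][6-26 FREE]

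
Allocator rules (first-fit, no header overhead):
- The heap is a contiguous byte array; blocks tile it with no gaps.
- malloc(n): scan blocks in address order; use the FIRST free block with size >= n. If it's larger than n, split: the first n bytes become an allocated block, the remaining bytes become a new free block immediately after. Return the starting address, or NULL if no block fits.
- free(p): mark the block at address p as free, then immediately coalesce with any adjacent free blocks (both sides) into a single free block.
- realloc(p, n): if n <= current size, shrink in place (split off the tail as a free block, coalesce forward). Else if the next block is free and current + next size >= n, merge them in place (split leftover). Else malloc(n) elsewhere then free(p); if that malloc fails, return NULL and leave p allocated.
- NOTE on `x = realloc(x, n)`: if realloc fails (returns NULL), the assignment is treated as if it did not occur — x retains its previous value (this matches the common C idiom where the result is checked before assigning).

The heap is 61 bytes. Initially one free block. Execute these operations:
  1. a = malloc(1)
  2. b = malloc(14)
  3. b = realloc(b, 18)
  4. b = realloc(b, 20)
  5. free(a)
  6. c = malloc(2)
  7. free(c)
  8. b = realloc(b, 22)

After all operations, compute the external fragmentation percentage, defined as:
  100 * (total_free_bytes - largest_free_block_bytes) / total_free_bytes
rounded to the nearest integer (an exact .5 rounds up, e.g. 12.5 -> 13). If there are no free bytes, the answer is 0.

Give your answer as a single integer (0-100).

Op 1: a = malloc(1) -> a = 0; heap: [0-0 ALLOC][1-60 FREE]
Op 2: b = malloc(14) -> b = 1; heap: [0-0 ALLOC][1-14 ALLOC][15-60 FREE]
Op 3: b = realloc(b, 18) -> b = 1; heap: [0-0 ALLOC][1-18 ALLOC][19-60 FREE]
Op 4: b = realloc(b, 20) -> b = 1; heap: [0-0 ALLOC][1-20 ALLOC][21-60 FREE]
Op 5: free(a) -> (freed a); heap: [0-0 FREE][1-20 ALLOC][21-60 FREE]
Op 6: c = malloc(2) -> c = 21; heap: [0-0 FREE][1-20 ALLOC][21-22 ALLOC][23-60 FREE]
Op 7: free(c) -> (freed c); heap: [0-0 FREE][1-20 ALLOC][21-60 FREE]
Op 8: b = realloc(b, 22) -> b = 1; heap: [0-0 FREE][1-22 ALLOC][23-60 FREE]
Free blocks: [1 38] total_free=39 largest=38 -> 100*(39-38)/39 = 100/39 ≈ 2.564 -> rounds to 3

Answer: 3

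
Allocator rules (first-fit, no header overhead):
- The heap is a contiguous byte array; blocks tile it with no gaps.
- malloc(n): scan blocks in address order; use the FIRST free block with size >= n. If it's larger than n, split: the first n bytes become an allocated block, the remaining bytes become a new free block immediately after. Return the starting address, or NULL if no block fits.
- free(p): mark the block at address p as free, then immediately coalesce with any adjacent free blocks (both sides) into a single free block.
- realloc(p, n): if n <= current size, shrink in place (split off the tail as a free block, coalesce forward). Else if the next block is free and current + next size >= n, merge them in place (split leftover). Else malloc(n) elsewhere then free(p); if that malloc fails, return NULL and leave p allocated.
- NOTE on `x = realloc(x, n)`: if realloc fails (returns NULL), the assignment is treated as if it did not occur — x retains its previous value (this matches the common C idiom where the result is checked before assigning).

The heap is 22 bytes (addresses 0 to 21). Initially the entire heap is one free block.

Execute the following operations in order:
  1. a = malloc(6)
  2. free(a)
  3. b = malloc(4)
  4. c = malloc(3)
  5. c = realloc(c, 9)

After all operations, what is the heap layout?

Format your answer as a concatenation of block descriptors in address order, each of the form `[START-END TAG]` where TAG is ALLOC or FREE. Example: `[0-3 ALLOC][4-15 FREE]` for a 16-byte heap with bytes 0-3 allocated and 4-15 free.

Op 1: a = malloc(6) -> a = 0; heap: [0-5 ALLOC][6-21 FREE]
Op 2: free(a) -> (freed a); heap: [0-21 FREE]
Op 3: b = malloc(4) -> b = 0; heap: [0-3 ALLOC][4-21 FREE]
Op 4: c = malloc(3) -> c = 4; heap: [0-3 ALLOC][4-6 ALLOC][7-21 FREE]
Op 5: c = realloc(c, 9) -> c = 4; heap: [0-3 ALLOC][4-12 ALLOC][13-21 FREE]

Answer: [0-3 ALLOC][4-12 ALLOC][13-21 FREE]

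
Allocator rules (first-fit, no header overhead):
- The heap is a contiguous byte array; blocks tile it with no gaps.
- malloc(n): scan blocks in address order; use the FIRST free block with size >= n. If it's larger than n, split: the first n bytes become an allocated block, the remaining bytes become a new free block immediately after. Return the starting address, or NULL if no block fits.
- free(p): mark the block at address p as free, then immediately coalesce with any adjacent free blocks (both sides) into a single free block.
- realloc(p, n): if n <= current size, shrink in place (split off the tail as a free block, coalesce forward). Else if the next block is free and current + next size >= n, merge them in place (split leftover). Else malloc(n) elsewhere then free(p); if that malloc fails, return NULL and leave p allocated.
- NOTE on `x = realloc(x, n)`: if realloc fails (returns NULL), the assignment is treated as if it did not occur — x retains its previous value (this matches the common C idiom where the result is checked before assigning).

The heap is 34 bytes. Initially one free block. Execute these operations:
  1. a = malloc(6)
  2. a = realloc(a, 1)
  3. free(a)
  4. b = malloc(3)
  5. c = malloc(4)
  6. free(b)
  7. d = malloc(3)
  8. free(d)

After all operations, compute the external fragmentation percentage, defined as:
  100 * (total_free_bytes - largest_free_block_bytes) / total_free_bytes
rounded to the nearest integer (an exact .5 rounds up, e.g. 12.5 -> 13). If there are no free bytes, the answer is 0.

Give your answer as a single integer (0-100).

Answer: 10

Derivation:
Op 1: a = malloc(6) -> a = 0; heap: [0-5 ALLOC][6-33 FREE]
Op 2: a = realloc(a, 1) -> a = 0; heap: [0-0 ALLOC][1-33 FREE]
Op 3: free(a) -> (freed a); heap: [0-33 FREE]
Op 4: b = malloc(3) -> b = 0; heap: [0-2 ALLOC][3-33 FREE]
Op 5: c = malloc(4) -> c = 3; heap: [0-2 ALLOC][3-6 ALLOC][7-33 FREE]
Op 6: free(b) -> (freed b); heap: [0-2 FREE][3-6 ALLOC][7-33 FREE]
Op 7: d = malloc(3) -> d = 0; heap: [0-2 ALLOC][3-6 ALLOC][7-33 FREE]
Op 8: free(d) -> (freed d); heap: [0-2 FREE][3-6 ALLOC][7-33 FREE]
Free blocks: [3 27] total_free=30 largest=27 -> 100*(30-27)/30 = 300/30 = 10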